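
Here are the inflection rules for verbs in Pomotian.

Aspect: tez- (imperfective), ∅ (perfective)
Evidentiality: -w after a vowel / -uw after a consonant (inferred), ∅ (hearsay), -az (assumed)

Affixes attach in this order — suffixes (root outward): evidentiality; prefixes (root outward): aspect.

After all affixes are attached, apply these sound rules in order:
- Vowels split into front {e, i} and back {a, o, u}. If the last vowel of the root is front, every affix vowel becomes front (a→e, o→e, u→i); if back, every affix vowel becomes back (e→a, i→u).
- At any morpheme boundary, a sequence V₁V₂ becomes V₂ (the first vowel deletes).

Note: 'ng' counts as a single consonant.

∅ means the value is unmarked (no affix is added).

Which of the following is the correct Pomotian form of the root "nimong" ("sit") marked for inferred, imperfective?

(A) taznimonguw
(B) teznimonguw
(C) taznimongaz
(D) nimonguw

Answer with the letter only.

Attach evidentiality inferred -uw (after consonant 'ng') → nimonguw.
Attach aspect imperfective tez- → teznimonguw.
Apply vowel harmony: teznimonguw → taznimonguw.
Vowel deletion: no change.
So the correct form is taznimonguw, option (A).
(C) taznimongaz is wrong: it uses assumed instead of inferred for evidentiality.
(D) nimonguw is wrong: it uses perfective instead of imperfective for aspect.
(B) teznimonguw is wrong: it fails to apply the sound rule(s).

A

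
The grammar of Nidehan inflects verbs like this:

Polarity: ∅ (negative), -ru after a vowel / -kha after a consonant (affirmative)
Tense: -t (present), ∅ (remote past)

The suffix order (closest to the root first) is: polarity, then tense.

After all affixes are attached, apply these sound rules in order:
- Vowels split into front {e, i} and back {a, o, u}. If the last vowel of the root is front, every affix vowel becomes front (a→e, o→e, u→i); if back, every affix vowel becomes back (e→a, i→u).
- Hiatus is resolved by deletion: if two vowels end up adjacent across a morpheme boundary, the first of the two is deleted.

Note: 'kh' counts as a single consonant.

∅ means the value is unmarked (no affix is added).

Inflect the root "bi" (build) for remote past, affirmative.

biri

Attach polarity affirmative -ru (after vowel 'i') → biru.
tense = remote past: zero marking, form stays biru.
Apply vowel harmony: biru → biri.
Vowel deletion: no change.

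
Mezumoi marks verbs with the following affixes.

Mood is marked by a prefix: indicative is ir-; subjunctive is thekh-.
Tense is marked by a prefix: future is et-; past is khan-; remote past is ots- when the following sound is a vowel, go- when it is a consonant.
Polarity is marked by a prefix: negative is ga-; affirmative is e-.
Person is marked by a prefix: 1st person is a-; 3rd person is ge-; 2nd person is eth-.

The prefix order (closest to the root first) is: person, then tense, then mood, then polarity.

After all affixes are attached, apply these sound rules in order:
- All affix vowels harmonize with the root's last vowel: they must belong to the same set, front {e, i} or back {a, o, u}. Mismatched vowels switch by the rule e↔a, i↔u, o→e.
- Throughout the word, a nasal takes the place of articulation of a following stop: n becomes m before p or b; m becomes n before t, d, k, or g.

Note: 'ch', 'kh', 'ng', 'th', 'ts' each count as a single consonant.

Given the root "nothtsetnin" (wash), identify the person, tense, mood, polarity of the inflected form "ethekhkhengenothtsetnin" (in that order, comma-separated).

3rd person, past, subjunctive, affirmative

Segment: e-thekh-khan-ge-nothtsetnin.
person: ge- → 3rd person.
tense: khan- → past.
mood: thekh- → subjunctive.
polarity: e- → affirmative.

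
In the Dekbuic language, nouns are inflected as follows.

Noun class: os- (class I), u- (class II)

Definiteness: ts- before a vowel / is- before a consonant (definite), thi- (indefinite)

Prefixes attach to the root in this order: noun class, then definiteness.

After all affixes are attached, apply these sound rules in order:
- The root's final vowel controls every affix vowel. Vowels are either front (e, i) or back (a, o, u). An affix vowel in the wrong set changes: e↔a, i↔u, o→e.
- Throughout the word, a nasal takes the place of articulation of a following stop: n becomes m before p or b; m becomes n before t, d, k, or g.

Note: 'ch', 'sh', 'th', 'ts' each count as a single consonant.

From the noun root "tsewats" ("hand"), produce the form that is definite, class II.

Attach noun class class II u- → utsewats.
Attach definiteness definite ts- (before vowel 'u') → tsutsewats.
Vowel harmony: no change.
Nasal assimilation: no change.

tsutsewats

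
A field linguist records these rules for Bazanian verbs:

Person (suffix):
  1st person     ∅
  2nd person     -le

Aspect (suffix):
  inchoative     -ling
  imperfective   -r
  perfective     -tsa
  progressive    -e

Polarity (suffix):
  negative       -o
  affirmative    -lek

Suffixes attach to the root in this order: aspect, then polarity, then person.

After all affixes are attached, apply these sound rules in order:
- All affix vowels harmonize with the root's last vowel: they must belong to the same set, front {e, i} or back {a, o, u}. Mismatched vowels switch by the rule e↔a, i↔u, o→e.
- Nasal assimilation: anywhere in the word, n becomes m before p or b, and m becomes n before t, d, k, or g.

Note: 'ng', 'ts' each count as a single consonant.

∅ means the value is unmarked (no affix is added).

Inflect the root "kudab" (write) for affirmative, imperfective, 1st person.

Attach aspect imperfective -r → kudabr.
Attach polarity affirmative -lek → kudabrlek.
person = 1st person: zero marking, form stays kudabrlek.
Apply vowel harmony: kudabrlek → kudabrlak.
Nasal assimilation: no change.

kudabrlak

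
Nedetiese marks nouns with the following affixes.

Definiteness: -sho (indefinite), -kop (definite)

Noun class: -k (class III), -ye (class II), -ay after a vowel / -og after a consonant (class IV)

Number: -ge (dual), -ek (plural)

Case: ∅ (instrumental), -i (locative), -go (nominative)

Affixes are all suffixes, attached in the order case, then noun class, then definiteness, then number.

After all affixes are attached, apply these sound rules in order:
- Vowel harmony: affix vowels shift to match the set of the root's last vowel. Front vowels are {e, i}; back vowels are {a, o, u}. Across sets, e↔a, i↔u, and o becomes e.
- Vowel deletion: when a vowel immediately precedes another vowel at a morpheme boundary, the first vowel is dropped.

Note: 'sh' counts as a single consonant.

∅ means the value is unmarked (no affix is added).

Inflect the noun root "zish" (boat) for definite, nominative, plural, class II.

zishgeyekepek

Attach case nominative -go → zishgo.
Attach noun class class II -ye → zishgoye.
Attach definiteness definite -kop → zishgoyekop.
Attach number plural -ek → zishgoyekopek.
Apply vowel harmony: zishgoyekopek → zishgeyekepek.
Vowel deletion: no change.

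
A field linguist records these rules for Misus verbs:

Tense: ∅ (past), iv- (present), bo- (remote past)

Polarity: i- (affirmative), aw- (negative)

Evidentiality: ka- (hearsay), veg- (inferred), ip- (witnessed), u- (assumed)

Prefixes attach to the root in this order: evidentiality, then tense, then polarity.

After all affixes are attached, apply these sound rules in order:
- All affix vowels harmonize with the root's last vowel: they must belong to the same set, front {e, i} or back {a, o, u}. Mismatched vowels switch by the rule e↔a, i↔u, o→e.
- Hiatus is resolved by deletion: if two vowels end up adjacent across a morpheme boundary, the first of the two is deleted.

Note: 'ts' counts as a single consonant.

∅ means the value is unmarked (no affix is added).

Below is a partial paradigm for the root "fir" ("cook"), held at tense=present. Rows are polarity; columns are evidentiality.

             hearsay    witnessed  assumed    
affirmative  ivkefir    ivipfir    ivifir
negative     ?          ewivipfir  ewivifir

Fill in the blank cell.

ewivkefir

Attach evidentiality hearsay ka- → kafir.
Attach tense present iv- → ivkafir.
Attach polarity negative aw- → awivkafir.
Apply vowel harmony: awivkafir → ewivkefir.
Vowel deletion: no change.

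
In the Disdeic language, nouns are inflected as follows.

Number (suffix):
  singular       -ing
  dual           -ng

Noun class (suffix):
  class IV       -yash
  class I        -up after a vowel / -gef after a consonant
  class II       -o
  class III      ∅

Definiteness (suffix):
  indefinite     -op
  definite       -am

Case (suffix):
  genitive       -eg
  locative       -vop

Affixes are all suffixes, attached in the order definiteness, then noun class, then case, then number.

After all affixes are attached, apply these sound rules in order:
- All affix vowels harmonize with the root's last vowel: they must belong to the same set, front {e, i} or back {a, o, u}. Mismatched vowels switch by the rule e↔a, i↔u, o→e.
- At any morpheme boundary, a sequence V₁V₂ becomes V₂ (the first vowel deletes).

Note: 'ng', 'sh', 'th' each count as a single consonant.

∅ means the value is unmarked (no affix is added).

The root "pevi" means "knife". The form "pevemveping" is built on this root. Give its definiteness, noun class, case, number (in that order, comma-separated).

definite, class III, locative, singular

Segment: pevi-am-vop-ing.
definiteness: -am → definite.
noun class: ∅ → class III.
case: -vop → locative.
number: -ing → singular.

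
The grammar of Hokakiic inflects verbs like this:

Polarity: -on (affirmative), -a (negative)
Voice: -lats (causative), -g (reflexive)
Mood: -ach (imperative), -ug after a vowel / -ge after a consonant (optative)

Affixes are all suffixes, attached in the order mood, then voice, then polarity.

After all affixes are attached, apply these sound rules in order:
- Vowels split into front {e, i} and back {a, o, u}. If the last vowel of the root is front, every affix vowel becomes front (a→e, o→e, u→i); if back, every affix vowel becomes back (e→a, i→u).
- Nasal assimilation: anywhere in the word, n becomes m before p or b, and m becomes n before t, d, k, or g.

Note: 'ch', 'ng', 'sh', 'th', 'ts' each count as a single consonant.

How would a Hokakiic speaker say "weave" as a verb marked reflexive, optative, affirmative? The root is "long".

Attach mood optative -ge (after consonant 'ng') → longge.
Attach voice reflexive -g → longgeg.
Attach polarity affirmative -on → longgegon.
Apply vowel harmony: longgegon → longgagon.
Nasal assimilation: no change.

longgagon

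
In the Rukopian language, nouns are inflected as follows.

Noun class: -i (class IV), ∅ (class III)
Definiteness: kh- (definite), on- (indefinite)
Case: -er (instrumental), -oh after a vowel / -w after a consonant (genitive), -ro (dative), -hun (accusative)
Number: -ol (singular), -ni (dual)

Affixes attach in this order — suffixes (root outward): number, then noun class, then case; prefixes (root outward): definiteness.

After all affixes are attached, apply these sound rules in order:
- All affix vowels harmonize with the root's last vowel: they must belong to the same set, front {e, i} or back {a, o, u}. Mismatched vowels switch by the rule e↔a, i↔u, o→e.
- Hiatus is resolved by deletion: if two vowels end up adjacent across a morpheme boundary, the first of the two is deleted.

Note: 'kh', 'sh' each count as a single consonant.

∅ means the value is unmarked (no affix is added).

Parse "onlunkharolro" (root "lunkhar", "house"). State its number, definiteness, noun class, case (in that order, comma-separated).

Segment: on-lunkhar-ol-ro.
number: -ol → singular.
definiteness: on- → indefinite.
noun class: ∅ → class III.
case: -ro → dative.

singular, indefinite, class III, dative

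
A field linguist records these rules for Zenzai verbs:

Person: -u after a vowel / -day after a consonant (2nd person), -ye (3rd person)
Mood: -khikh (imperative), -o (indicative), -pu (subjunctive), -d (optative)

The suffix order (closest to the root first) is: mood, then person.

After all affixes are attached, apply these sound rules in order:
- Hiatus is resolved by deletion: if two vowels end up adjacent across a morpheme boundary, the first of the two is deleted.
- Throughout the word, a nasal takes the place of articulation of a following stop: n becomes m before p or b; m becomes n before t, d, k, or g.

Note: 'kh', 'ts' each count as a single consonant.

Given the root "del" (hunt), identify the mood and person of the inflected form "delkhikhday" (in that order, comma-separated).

imperative, 2nd person

Segment: del-khikh-day.
mood: -khikh → imperative.
person: -u/day → 2nd person.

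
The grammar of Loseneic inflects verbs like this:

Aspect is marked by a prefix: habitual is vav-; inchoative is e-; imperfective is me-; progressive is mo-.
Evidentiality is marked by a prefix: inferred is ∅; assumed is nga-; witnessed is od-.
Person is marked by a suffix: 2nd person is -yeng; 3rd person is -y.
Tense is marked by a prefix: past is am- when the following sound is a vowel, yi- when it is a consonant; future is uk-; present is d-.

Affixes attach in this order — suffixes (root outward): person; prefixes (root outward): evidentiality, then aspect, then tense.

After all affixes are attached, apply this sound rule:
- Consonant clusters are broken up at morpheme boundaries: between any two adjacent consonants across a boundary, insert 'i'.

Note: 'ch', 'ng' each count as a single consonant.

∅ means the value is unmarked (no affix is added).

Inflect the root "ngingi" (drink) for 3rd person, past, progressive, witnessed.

yimoodingingiy

Attach person 3rd person -y → ngingiy.
Attach evidentiality witnessed od- → odngingiy.
Attach aspect progressive mo- → moodngingiy.
Attach tense past yi- (before consonant 'm') → yimoodngingiy.
Apply epenthesis: yimoodngingiy → yimoodingingiy.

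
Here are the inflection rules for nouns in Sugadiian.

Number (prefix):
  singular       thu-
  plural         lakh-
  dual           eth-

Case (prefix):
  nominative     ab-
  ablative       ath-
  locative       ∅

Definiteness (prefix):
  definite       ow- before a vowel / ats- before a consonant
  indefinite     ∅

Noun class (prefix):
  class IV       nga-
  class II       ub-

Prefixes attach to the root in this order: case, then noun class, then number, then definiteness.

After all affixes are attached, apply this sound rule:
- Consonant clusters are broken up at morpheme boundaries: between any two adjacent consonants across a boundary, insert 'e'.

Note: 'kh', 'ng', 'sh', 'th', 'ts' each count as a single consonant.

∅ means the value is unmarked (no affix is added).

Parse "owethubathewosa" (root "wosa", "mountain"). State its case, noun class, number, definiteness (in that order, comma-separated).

ablative, class II, dual, definite

Segment: ow-eth-ub-ath-wosa.
case: ath- → ablative.
noun class: ub- → class II.
number: eth- → dual.
definiteness: ow/ats- → definite.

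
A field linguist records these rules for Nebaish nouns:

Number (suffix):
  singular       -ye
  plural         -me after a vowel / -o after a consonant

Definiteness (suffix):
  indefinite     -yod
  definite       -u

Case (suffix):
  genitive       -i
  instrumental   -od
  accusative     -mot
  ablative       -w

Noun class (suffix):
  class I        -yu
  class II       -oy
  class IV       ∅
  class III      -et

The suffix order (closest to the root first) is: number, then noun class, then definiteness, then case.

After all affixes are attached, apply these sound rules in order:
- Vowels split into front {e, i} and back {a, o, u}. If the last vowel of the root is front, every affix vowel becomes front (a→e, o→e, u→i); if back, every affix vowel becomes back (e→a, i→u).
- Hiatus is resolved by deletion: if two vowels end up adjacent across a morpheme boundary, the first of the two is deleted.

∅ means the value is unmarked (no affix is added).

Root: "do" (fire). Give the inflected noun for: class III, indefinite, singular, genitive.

Attach number singular -ye → doye.
Attach noun class class III -et → doyeet.
Attach definiteness indefinite -yod → doyeetyod.
Attach case genitive -i → doyeetyodi.
Apply vowel harmony: doyeetyodi → doyaatyodu.
Apply vowel deletion: doyaatyodu → doyatyodu.

doyatyodu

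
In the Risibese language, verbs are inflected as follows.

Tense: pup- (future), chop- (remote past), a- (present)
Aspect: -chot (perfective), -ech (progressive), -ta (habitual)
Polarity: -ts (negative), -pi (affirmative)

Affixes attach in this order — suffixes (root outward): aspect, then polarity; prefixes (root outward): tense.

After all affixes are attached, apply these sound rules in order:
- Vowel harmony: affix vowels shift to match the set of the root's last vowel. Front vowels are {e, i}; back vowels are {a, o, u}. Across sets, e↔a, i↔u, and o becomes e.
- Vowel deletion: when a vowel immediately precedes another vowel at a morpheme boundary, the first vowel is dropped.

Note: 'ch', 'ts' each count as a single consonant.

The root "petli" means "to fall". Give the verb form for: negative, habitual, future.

pippetlitets

Attach aspect habitual -ta → petlita.
Attach tense future pup- → puppetlita.
Attach polarity negative -ts → puppetlitats.
Apply vowel harmony: puppetlitats → pippetlitets.
Vowel deletion: no change.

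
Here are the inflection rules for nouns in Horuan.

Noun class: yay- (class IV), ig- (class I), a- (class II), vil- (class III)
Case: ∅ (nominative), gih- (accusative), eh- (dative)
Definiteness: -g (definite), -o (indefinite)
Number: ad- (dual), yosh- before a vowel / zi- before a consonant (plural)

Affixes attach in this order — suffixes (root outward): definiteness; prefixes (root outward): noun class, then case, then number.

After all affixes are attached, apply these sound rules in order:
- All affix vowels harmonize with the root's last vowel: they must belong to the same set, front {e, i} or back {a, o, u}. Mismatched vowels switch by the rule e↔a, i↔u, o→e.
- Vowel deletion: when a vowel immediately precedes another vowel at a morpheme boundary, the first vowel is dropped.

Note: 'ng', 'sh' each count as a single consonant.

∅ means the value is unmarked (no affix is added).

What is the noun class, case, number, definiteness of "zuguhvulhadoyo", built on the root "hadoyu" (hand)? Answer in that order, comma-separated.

Segment: zi-gih-vil-hadoyu-o.
noun class: vil- → class III.
case: gih- → accusative.
number: yosh/zi- → plural.
definiteness: -o → indefinite.

class III, accusative, plural, indefinite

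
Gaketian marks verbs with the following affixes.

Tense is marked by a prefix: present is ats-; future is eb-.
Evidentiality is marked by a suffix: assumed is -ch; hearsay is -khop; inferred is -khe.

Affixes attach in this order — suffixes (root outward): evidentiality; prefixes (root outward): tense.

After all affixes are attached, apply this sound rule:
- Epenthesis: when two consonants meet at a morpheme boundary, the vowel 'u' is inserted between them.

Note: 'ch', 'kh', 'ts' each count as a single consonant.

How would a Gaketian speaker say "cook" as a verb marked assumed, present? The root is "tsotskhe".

atsutsotskhech

Attach tense present ats- → atstsotskhe.
Attach evidentiality assumed -ch → atstsotskhech.
Apply epenthesis: atstsotskhech → atsutsotskhech.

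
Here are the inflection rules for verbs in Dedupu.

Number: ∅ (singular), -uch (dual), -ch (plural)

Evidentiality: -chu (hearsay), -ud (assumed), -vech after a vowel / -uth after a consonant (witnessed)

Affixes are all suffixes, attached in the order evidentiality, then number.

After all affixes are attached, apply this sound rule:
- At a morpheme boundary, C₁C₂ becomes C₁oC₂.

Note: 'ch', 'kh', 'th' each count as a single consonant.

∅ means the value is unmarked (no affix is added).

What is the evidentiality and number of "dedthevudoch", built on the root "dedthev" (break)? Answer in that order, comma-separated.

assumed, plural

Segment: dedthev-ud-ch.
evidentiality: -ud → assumed.
number: -ch → plural.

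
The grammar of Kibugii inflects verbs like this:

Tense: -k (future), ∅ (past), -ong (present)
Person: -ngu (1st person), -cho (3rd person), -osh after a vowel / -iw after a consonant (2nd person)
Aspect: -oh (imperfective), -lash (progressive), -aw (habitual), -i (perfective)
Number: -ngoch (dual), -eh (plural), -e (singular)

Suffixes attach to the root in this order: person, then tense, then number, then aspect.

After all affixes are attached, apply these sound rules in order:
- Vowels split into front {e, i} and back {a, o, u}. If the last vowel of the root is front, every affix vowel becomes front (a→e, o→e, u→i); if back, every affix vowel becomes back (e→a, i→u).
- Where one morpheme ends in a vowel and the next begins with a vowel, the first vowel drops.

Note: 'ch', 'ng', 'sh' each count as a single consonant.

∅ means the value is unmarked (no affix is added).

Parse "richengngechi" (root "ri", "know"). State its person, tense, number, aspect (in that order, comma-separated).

3rd person, present, dual, perfective

Segment: ri-cho-ong-ngoch-i.
person: -cho → 3rd person.
tense: -ong → present.
number: -ngoch → dual.
aspect: -i → perfective.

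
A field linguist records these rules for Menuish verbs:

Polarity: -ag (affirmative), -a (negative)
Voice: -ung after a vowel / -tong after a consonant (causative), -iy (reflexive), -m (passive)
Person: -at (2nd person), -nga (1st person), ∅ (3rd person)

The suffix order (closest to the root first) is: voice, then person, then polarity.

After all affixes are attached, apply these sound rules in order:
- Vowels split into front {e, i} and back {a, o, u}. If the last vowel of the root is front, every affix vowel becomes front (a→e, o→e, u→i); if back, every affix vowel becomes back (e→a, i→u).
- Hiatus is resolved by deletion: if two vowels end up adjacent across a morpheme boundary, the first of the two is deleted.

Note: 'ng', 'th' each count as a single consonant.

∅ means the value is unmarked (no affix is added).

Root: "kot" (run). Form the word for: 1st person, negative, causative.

kottongnga

Attach voice causative -tong (after consonant 't') → kottong.
Attach person 1st person -nga → kottongnga.
Attach polarity negative -a → kottongngaa.
Vowel harmony: no change.
Apply vowel deletion: kottongngaa → kottongnga.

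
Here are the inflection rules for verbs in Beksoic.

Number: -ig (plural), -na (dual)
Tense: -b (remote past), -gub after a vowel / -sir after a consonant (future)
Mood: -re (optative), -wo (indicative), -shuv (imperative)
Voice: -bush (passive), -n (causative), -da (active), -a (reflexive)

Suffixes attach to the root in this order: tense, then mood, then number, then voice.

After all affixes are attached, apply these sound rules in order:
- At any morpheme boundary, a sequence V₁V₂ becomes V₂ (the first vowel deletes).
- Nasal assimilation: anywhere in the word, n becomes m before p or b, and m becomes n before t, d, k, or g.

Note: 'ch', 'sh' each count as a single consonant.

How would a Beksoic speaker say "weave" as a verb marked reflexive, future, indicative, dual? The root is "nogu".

Attach tense future -gub (after vowel 'u') → nogugub.
Attach mood indicative -wo → nogugubwo.
Attach number dual -na → nogugubwona.
Attach voice reflexive -a → nogugubwonaa.
Apply vowel deletion: nogugubwonaa → nogugubwona.
Nasal assimilation: no change.

nogugubwona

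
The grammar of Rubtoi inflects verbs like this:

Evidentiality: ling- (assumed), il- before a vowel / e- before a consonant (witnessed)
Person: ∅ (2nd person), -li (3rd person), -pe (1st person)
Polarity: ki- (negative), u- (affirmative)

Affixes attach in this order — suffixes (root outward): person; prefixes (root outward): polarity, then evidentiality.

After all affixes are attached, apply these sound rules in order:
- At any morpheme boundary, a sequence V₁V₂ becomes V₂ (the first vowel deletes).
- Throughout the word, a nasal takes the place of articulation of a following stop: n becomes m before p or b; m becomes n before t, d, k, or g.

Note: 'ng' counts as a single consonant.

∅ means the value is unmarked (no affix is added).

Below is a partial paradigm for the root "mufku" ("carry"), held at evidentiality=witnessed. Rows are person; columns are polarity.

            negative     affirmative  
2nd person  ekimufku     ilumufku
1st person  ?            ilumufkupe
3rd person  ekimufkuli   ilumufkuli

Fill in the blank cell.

Attach polarity negative ki- → kimufku.
Attach evidentiality witnessed e- (before consonant 'k') → ekimufku.
Attach person 1st person -pe → ekimufkupe.
Vowel deletion: no change.
Nasal assimilation: no change.

ekimufkupe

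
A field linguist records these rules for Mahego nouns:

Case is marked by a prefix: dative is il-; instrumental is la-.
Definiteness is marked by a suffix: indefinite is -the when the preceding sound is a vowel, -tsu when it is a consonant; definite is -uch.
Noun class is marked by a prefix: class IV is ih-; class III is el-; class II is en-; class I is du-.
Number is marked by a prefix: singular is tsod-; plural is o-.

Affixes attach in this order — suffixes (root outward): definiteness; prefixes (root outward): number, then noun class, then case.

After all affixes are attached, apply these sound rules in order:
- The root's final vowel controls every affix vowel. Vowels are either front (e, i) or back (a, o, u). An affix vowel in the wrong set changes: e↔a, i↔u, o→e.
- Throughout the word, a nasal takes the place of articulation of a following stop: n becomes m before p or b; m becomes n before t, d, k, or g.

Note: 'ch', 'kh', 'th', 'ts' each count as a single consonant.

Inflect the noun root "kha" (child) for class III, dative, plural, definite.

Attach number plural o- → okha.
Attach noun class class III el- → elokha.
Attach case dative il- → ilelokha.
Attach definiteness definite -uch → ilelokhauch.
Apply vowel harmony: ilelokhauch → ulalokhauch.
Nasal assimilation: no change.

ulalokhauch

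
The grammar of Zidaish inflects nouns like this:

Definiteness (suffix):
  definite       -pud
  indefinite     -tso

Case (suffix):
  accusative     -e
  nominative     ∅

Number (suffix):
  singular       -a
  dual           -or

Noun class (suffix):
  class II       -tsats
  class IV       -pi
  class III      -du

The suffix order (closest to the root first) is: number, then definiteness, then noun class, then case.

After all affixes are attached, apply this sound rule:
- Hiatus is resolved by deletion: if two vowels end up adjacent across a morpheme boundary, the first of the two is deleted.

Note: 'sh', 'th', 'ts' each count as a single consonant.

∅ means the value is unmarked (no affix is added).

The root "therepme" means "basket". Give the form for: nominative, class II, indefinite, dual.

therepmortsotsats

Attach number dual -or → therepmeor.
Attach definiteness indefinite -tso → therepmeortso.
Attach noun class class II -tsats → therepmeortsotsats.
case = nominative: zero marking, form stays therepmeortsotsats.
Apply vowel deletion: therepmeortsotsats → therepmortsotsats.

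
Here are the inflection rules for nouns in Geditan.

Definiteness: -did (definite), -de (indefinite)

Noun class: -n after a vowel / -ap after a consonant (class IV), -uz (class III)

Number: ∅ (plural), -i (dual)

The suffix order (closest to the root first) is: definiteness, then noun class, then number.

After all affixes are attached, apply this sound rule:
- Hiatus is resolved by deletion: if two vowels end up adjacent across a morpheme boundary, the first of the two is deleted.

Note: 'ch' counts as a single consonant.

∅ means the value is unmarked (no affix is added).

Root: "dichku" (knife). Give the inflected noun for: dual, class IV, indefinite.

Attach definiteness indefinite -de → dichkude.
Attach noun class class IV -n (after vowel 'e') → dichkuden.
Attach number dual -i → dichkudeni.
Vowel deletion: no change.

dichkudeni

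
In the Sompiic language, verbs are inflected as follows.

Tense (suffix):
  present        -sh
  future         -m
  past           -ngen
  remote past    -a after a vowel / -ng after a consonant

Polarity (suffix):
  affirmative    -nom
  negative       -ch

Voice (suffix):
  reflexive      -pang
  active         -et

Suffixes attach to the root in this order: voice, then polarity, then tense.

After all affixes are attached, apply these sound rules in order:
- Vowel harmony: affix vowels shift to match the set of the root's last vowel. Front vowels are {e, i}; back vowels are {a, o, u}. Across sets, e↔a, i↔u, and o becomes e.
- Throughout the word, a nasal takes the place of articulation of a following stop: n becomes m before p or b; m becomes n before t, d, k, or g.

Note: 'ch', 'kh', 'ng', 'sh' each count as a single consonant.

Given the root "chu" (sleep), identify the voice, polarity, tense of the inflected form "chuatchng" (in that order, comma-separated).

active, negative, remote past

Segment: chu-et-ch-ng.
voice: -et → active.
polarity: -ch → negative.
tense: -a/ng → remote past.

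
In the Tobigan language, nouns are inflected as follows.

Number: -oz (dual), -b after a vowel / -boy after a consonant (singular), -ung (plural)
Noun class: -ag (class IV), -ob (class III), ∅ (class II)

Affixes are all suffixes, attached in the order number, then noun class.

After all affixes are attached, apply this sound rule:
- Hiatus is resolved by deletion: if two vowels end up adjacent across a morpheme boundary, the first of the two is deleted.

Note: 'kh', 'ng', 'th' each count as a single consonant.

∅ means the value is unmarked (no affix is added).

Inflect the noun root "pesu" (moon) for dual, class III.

pesozob

Attach number dual -oz → pesuoz.
Attach noun class class III -ob → pesuozob.
Apply vowel deletion: pesuozob → pesozob.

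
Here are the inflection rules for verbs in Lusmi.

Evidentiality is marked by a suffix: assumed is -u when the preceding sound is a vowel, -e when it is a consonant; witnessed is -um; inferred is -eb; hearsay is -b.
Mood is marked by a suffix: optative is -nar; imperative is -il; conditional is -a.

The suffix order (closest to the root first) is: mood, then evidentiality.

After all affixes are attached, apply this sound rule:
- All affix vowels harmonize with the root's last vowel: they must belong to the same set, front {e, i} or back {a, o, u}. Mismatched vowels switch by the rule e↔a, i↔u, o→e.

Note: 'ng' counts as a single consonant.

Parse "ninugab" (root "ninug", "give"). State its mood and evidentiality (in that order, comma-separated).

Segment: ninug-a-b.
mood: -a → conditional.
evidentiality: -b → hearsay.

conditional, hearsay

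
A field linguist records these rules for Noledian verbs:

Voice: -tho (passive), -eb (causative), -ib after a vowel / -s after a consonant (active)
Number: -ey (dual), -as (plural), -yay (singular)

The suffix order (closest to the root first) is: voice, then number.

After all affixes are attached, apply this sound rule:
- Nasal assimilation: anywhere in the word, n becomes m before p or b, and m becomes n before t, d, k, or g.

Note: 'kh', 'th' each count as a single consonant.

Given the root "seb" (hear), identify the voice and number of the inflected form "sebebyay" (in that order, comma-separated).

causative, singular

Segment: seb-eb-yay.
voice: -eb → causative.
number: -yay → singular.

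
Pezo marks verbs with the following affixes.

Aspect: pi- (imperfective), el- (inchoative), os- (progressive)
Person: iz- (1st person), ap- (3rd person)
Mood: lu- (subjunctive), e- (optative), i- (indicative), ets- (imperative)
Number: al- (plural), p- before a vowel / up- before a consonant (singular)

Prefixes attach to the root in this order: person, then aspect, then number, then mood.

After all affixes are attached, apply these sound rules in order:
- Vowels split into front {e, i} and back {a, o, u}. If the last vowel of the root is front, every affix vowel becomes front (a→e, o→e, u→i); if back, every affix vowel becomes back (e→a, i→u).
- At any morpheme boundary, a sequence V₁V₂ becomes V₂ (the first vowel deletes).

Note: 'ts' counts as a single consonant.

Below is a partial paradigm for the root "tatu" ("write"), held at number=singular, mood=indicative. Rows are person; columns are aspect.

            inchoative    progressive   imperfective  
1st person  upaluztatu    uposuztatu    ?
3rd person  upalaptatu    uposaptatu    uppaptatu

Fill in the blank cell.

uppuztatu

Attach person 1st person iz- → iztatu.
Attach aspect imperfective pi- → piiztatu.
Attach number singular up- (before consonant 'p') → uppiiztatu.
Attach mood indicative i- → iuppiiztatu.
Apply vowel harmony: iuppiiztatu → uuppuuztatu.
Apply vowel deletion: uuppuuztatu → uppuztatu.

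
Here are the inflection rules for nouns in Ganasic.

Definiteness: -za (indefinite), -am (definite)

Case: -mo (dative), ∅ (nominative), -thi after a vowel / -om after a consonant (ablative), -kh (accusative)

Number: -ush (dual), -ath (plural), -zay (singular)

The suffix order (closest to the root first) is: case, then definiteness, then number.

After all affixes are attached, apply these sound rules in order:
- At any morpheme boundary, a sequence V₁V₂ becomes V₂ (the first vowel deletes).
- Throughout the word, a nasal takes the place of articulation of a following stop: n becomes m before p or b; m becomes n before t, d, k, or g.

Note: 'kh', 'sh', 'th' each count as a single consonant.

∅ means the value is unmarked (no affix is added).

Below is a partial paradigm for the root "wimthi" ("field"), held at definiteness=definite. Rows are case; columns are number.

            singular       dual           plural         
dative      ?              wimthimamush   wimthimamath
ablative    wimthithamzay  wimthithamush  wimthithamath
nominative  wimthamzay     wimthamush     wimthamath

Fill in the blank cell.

wimthimamzay

Attach case dative -mo → wimthimo.
Attach definiteness definite -am → wimthimoam.
Attach number singular -zay → wimthimoamzay.
Apply vowel deletion: wimthimoamzay → wimthimamzay.
Nasal assimilation: no change.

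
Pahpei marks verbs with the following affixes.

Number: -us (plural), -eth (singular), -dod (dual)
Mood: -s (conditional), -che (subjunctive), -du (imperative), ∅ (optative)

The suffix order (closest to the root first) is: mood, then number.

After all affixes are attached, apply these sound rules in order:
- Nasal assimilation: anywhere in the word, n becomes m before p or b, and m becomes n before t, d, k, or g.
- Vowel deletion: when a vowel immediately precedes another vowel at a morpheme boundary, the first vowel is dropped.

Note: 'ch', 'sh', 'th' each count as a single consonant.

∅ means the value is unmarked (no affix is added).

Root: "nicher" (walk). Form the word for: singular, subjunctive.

nichercheth

Attach mood subjunctive -che → nicherche.
Attach number singular -eth → nichercheeth.
Nasal assimilation: no change.
Apply vowel deletion: nichercheeth → nichercheth.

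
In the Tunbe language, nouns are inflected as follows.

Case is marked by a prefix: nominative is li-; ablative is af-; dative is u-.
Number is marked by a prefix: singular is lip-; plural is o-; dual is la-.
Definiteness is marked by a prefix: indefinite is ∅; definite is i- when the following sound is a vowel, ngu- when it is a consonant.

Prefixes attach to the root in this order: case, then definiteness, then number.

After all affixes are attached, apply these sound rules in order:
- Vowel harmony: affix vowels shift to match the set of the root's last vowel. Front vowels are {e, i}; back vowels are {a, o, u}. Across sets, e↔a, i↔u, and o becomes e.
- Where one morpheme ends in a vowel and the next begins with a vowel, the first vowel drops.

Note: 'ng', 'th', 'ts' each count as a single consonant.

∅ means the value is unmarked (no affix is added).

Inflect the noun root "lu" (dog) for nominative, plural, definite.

Attach case nominative li- → lilu.
Attach definiteness definite ngu- (before consonant 'l') → ngulilu.
Attach number plural o- → ongulilu.
Apply vowel harmony: ongulilu → ongululu.
Vowel deletion: no change.

ongululu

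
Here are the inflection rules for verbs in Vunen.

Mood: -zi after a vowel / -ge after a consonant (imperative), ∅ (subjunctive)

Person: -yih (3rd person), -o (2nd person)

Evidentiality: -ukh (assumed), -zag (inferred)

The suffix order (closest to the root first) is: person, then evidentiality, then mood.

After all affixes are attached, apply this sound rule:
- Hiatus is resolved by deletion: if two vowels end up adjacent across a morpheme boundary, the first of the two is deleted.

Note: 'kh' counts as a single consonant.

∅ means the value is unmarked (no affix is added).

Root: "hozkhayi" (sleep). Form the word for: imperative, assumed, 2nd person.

hozkhayukhge

Attach person 2nd person -o → hozkhayio.
Attach evidentiality assumed -ukh → hozkhayioukh.
Attach mood imperative -ge (after consonant 'kh') → hozkhayioukhge.
Apply vowel deletion: hozkhayioukhge → hozkhayukhge.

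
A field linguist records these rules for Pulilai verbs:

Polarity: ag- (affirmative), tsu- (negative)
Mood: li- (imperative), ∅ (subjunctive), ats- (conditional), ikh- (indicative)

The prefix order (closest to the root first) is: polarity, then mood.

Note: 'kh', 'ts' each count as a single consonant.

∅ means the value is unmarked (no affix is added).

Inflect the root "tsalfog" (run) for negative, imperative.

litsutsalfog

Attach polarity negative tsu- → tsutsalfog.
Attach mood imperative li- → litsutsalfog.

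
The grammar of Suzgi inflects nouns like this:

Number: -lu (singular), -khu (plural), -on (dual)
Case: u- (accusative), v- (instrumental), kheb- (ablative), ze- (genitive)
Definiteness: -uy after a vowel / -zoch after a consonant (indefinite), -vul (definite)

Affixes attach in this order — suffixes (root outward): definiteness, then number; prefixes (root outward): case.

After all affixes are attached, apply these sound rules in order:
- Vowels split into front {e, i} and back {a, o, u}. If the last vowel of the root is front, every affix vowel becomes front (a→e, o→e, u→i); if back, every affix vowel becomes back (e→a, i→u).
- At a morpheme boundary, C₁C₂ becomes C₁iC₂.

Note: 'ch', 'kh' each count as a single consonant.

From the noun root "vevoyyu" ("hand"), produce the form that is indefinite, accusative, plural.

uvevoyyuuyikhu

Attach definiteness indefinite -uy (after vowel 'u') → vevoyyuuy.
Attach number plural -khu → vevoyyuuykhu.
Attach case accusative u- → uvevoyyuuykhu.
Vowel harmony: no change.
Apply epenthesis: uvevoyyuuykhu → uvevoyyuuyikhu.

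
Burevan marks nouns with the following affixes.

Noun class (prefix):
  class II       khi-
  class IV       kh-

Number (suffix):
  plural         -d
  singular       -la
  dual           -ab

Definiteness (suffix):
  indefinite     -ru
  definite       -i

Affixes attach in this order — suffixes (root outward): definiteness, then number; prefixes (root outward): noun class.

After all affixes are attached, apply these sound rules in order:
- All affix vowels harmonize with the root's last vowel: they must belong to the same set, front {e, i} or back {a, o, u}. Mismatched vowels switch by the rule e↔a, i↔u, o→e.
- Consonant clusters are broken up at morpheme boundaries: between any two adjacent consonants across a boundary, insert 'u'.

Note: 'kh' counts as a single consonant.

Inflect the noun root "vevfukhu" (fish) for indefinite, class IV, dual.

khuvevfukhuruab

Attach noun class class IV kh- → khvevfukhu.
Attach definiteness indefinite -ru → khvevfukhuru.
Attach number dual -ab → khvevfukhuruab.
Vowel harmony: no change.
Apply epenthesis: khvevfukhuruab → khuvevfukhuruab.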